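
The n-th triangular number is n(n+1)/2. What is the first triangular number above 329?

351

Solve n(n+1)/2 > 329 for integer n.
The largest n with value ≤ 329 is 25 (since 325 ≤ 329 < 351), so the first above is n = 26, value 351.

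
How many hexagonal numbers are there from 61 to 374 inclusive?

The n-th hexagonal number is n(2n−1).
Smallest index with value ≥ 61: n = 6 (giving 66).
Largest index with value ≤ 374: n = 13 (giving 325).
Indices 6 through 13: 8 terms.

8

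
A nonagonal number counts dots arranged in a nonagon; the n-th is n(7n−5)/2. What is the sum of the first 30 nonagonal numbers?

Σ i(7i−5)/2 = (7Σi² − 5Σi) / 2 over i = 1..30.
Σi = 465 and Σi² = 9455.
(7·9455 − 5·465) / 2 = 63860/2 = 31930.

31930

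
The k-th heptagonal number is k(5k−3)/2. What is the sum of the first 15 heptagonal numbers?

2920

Σ i(5i−3)/2 = (5Σi² − 3Σi) / 2 over i = 1..15.
Σi = 120 and Σi² = 1240.
(5·1240 − 3·120) / 2 = 5840/2 = 2920.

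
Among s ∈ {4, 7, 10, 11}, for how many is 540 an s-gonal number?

2

s = 4: P(4, 23) = 529 and P(4, 24) = 576; 540 is not s-gonal.
s = 7: P(7, 15) = 540. ✓
s = 10: P(10, 12) = 540. ✓
s = 11: P(11, 11) = 506 and P(11, 12) = 606; 540 is not s-gonal.
Hits: s ∈ {7, 10} → 2.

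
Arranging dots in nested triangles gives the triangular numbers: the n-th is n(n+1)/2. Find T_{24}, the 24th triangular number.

24·25/2 = 600/2 = 300.

300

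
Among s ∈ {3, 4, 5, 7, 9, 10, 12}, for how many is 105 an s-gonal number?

2

s = 3: P(3, 14) = 105. ✓
s = 4: P(4, 10) = 100 and P(4, 11) = 121; 105 is not s-gonal.
s = 5: P(5, 8) = 92 and P(5, 9) = 117; 105 is not s-gonal.
s = 7: P(7, 6) = 81 and P(7, 7) = 112; 105 is not s-gonal.
s = 9: P(9, 5) = 75 and P(9, 6) = 111; 105 is not s-gonal.
s = 10: P(10, 5) = 85 and P(10, 6) = 126; 105 is not s-gonal.
s = 12: P(12, 5) = 105. ✓
Hits: s ∈ {3, 12} → 2.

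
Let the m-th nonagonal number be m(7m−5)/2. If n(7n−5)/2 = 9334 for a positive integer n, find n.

52

Set n(7n−5)/2 = 9334, giving 7n² − 5n − 18668 = 0.
The discriminant is 25 + 56·9334 = 522729, and √522729 = 723.
So n = (5 + 723) / 14 = 728/14 = 52.
Check: 52·(7·52 − 5)/2 = 9334. ✓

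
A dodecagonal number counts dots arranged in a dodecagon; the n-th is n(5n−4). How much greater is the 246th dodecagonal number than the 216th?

69180

246·(5·246 − 4) = 301596 and 216·(5·216 − 4) = 232416.
Difference: 301596 − 232416 = 69180.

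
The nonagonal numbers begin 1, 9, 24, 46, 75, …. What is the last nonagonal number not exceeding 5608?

5500

Solve n(7n−5)/2 ≤ 5608 for integer n.
n = 40 gives 5500 ≤ 5608, while n = 41 gives 5781 > 5608; so the answer is 5500.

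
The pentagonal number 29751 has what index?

Set n(3n−1)/2 = 29751, giving 3n² − n − 59502 = 0.
The discriminant is 1 + 24·29751 = 714025, and √714025 = 845.
So n = (1 + 845) / 6 = 846/6 = 141.

141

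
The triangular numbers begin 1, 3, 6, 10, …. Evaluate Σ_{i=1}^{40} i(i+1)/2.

11480

Σ i(i+1)/2 = (Σi² + Σi) / 2 over i = 1..40.
Σi = 820 and Σi² = 22140.
(1·22140 + 1·820) / 2 = 22960/2 = 11480.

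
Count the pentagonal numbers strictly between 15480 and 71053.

116

The n-th pentagonal number is n(3n−1)/2.
Smallest index with value > 15480: n = 102 (giving 15555).
Largest index with value < 71053: n = 217 (giving 70525).
Indices 102 through 217: 116 terms.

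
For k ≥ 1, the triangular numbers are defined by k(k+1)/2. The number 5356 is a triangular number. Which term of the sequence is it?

103

Set n(n+1)/2 = 5356, giving n² + n − 10712 = 0.
The discriminant is 1 + 8·5356 = 42849, and √42849 = 207.
So n = (-1 + 207) / 2 = 206/2 = 103.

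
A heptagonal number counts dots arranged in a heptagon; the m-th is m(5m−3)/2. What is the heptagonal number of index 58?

58·(5·58 − 3)/2 = 58·287/2 = 8323.

8323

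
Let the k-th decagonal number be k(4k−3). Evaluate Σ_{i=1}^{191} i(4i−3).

Σ i(4i−3) = 4Σi² − 3Σi over i = 1..191.
Σi = 18336 and Σi² = 2340896.
4·2340896 − 3·18336 = 9308576.

9308576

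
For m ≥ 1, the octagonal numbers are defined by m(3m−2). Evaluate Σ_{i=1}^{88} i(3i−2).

Σ i(3i−2) = 3Σi² − 2Σi over i = 1..88.
Σi = 3916 and Σi² = 231044.
3·231044 − 2·3916 = 685300.

685300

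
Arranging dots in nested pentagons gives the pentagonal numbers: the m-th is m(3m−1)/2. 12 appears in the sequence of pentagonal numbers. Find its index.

Set n(3n−1)/2 = 12, giving 3n² − n − 24 = 0.
The discriminant is 1 + 24·12 = 289, and √289 = 17.
So n = (1 + 17) / 6 = 18/6 = 3.

3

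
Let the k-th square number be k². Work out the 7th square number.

The 7th square number is n² with n = 7.
7² = 49.

49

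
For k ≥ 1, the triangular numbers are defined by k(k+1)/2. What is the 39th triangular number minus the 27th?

402

39·40/2 = 780 and 27·28/2 = 378.
Difference: 780 − 378 = 402.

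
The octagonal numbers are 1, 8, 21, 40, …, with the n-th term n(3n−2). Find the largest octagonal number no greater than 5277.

Solve n(3n−2) ≤ 5277 for integer n.
n = 42 gives 5208 ≤ 5277, while n = 43 gives 5461 > 5277; so the answer is 5208.

5208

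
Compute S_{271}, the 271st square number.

73441

271² = 73441.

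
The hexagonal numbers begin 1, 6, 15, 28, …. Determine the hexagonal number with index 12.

The 12th hexagonal number is n(2n−1) with n = 12.
12·(2·12 − 1) = 12·23 = 276.

276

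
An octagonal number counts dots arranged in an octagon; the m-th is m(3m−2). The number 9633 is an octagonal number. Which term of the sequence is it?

57

Set n(3n−2) = 9633, giving 3n² − 2n − 9633 = 0.
So n = (2 + 340) / 6 = 342/6 = 57.
Check: 57·(3·57 − 2) = 9633. ✓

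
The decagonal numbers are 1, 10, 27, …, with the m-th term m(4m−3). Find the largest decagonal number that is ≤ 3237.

Solve n(4n−3) ≤ 3237 for integer n.
n = 28 gives 3052 ≤ 3237, while n = 29 gives 3277 > 3237; so the answer is 3052.

3052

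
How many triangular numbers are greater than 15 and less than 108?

9

The n-th triangular number is n(n+1)/2.
Smallest index with value > 15: n = 6 (giving 21).
Largest index with value < 108: n = 14 (giving 105).
Indices 6 through 14: 9 terms.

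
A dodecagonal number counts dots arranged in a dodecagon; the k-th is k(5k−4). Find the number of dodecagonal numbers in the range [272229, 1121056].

The n-th dodecagonal number is n(5n−4).
Smallest index with value ≥ 272229: n = 234 (giving 272844).
Largest index with value ≤ 1121056: n = 473 (giving 1116753).
Indices 234 through 473: 240 terms.

240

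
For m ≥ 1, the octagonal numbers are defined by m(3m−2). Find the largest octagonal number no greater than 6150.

Solve n(3n−2) ≤ 6150 for integer n.
n = 45 gives 5985 ≤ 6150, while n = 46 gives 6256 > 6150; so the answer is 5985.

5985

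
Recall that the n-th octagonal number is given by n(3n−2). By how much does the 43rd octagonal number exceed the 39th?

43·(3·43 − 2) = 5461 and 39·(3·39 − 2) = 4485.
Difference: 5461 − 4485 = 976.

976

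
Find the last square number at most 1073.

1024

Solve n² ≤ 1073 for integer n.
n = 32 gives 1024 ≤ 1073, while n = 33 gives 1089 > 1073; so the answer is 1024.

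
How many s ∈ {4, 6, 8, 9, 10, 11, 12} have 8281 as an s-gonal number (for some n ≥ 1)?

s = 4: P(4, 91) = 8281. ✓
s = 6: P(6, 64) = 8128 and P(6, 65) = 8385; 8281 is not s-gonal.
s = 8: P(8, 52) = 8008 and P(8, 53) = 8321; 8281 is not s-gonal.
s = 9: P(9, 49) = 8281. ✓
s = 10: P(10, 45) = 7965 and P(10, 46) = 8326; 8281 is not s-gonal.
s = 11: P(11, 43) = 8170 and P(11, 44) = 8558; 8281 is not s-gonal.
s = 12: P(12, 41) = 8241 and P(12, 42) = 8652; 8281 is not s-gonal.
Hits: s ∈ {4, 9} → 2.

2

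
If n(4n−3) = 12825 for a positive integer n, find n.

57

Set n(4n−3) = 12825, giving 4n² − 3n − 12825 = 0.
The discriminant is 9 + 16·12825 = 205209, and √205209 = 453.
So n = (3 + 453) / 8 = 456/8 = 57.
Check: 57·(4·57 − 3) = 12825. ✓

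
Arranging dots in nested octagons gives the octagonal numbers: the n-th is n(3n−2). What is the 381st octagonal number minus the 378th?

6825

381·(3·381 − 2) = 434721 and 378·(3·378 − 2) = 427896.
Difference: 434721 − 427896 = 6825.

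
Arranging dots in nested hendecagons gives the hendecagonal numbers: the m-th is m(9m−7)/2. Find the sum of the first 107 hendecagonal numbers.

1843182

Σ i(9i−7)/2 = (9Σi² − 7Σi) / 2 over i = 1..107.
Σi = 5778 and Σi² = 414090.
(9·414090 − 7·5778) / 2 = 3686364/2 = 1843182.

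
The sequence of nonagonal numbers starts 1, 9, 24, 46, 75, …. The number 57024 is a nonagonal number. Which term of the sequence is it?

128

Set n(7n−5)/2 = 57024, giving 7n² − 5n − 114048 = 0.
The discriminant is 25 + 56·57024 = 3193369, and √3193369 = 1787.
So n = (5 + 1787) / 14 = 1792/14 = 128.
Check: 128·(7·128 − 5)/2 = 57024. ✓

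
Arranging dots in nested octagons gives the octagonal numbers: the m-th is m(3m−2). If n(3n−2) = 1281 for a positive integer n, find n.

Set n(3n−2) = 1281, giving 3n² − 2n − 1281 = 0.
So n = (2 + 124) / 6 = 126/6 = 21.

21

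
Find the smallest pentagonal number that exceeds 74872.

Solve n(3n−1)/2 > 74872 for integer n.
The largest n with value ≤ 74872 is 223 (since 74482 ≤ 74872 < 75152), so the first above is n = 224, value 75152.

75152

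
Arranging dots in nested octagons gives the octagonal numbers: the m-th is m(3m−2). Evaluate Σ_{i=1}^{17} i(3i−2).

5049

Σ i(3i−2) = 3Σi² − 2Σi over i = 1..17.
Σi = 153 and Σi² = 1785.
3·1785 − 2·153 = 5049.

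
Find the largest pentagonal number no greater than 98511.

98176

Solve n(3n−1)/2 ≤ 98511 for integer n.
n = 256 gives 98176 ≤ 98511, while n = 257 gives 98945 > 98511; so the answer is 98176.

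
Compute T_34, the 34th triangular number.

595

The 34th triangular number is n(n+1)/2 with n = 34.
34·35/2 = 1190/2 = 595.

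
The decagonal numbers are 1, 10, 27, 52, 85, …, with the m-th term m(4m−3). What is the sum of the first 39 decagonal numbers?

79820

Σ i(4i−3) = 4Σi² − 3Σi over i = 1..39.
Σi = 780 and Σi² = 20540.
4·20540 − 3·780 = 79820.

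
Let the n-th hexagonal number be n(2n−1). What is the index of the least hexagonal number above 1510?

28

Solve n(2n−1) > 1510 for integer n.
The largest n with value ≤ 1510 is 27 (since 1431 ≤ 1510 < 1540), so the first above is n = 28, value 1540.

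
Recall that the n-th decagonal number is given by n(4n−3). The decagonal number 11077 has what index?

53

Set n(4n−3) = 11077, giving 4n² − 3n − 11077 = 0.
The discriminant is 9 + 16·11077 = 177241, and √177241 = 421.
So n = (3 + 421) / 8 = 424/8 = 53.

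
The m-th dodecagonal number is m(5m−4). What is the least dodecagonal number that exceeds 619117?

621633

Solve n(5n−4) > 619117 for integer n.
The largest n with value ≤ 619117 is 352 (since 618112 ≤ 619117 < 621633), so the first above is n = 353, value 621633.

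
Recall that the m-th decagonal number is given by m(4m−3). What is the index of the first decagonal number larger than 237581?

245

Solve n(4n−3) > 237581 for integer n.
The largest n with value ≤ 237581 is 244 (since 237412 ≤ 237581 < 239365), so the first above is n = 245, value 239365.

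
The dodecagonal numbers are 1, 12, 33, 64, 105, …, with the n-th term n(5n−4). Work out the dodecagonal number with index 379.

716689

The 379th dodecagonal number is n(5n−4) with n = 379.
379·(5·379 − 4) = 379·1891 = 716689.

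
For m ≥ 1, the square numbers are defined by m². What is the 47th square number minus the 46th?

n² − (n−1)² = 2n − 1, so 47² − 46² = 2·47 − 1 = 93.

93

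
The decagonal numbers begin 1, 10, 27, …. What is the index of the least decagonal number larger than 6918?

Solve n(4n−3) > 6918 for integer n.
The largest n with value ≤ 6918 is 41 (since 6601 ≤ 6918 < 6930), so the first above is n = 42, value 6930.

42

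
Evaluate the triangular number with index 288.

41616

The 288th triangular number is n(n+1)/2 with n = 288.
288·289/2 = 83232/2 = 41616.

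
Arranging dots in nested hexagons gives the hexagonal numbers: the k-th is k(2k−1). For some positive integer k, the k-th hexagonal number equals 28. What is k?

Set n(2n−1) = 28, giving 2n² − n − 28 = 0.
So n = (1 + 15) / 4 = 16/4 = 4.
Check: 4·(2·4 − 1) = 28. ✓

4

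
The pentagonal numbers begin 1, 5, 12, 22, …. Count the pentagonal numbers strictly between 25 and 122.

5

The n-th pentagonal number is n(3n−1)/2.
Smallest index with value > 25: n = 5 (giving 35).
Largest index with value < 122: n = 9 (giving 117).
Indices 5 through 9: 5 terms.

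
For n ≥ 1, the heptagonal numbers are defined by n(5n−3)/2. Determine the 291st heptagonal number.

The 291st heptagonal number is n(5n−3)/2 with n = 291.
291·(5·291 − 3)/2 = 291·1452/2 = 291·726 = 211266.

211266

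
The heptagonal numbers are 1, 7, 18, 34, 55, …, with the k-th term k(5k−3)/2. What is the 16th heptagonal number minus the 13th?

213

16·(5·16 − 3)/2 = 616 and 13·(5·13 − 3)/2 = 403.
Difference: 616 − 403 = 213.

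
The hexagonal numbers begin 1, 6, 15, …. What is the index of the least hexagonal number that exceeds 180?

10

Solve n(2n−1) > 180 for integer n.
The largest n with value ≤ 180 is 9 (since 153 ≤ 180 < 190), so the first above is n = 10, value 190.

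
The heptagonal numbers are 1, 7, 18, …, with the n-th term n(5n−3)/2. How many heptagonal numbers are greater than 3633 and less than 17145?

45

The n-th heptagonal number is n(5n−3)/2.
Smallest index with value > 3633: n = 39 (giving 3744).
Largest index with value < 17145: n = 83 (giving 17098).
Indices 39 through 83: 45 terms.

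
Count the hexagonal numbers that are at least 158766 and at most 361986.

The n-th hexagonal number is n(2n−1).
Smallest index with value ≥ 158766: n = 282 (giving 158766).
Largest index with value ≤ 361986: n = 425 (giving 360825).
Indices 282 through 425: 144 terms.

144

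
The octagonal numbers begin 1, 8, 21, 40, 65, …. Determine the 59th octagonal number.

10325

59·(3·59 − 2) = 59·175 = 10325.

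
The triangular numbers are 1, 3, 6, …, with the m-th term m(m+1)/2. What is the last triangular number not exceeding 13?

10

Solve n(n+1)/2 ≤ 13 for integer n.
n = 4 gives 10 ≤ 13, while n = 5 gives 15 > 13; so the answer is 10.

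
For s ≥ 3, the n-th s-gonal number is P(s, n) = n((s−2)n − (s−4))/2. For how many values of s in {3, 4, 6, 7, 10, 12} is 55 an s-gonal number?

s = 3: P(3, 10) = 55. ✓
s = 4: P(4, 7) = 49 and P(4, 8) = 64; 55 is not s-gonal.
s = 6: P(6, 5) = 45 and P(6, 6) = 66; 55 is not s-gonal.
s = 7: P(7, 5) = 55. ✓
s = 10: P(10, 4) = 52 and P(10, 5) = 85; 55 is not s-gonal.
s = 12: P(12, 3) = 33 and P(12, 4) = 64; 55 is not s-gonal.
Hits: s ∈ {3, 7} → 2.

2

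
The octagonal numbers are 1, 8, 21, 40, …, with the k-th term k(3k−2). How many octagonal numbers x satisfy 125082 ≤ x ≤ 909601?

346

The n-th octagonal number is n(3n−2).
Smallest index with value ≥ 125082: n = 205 (giving 125665).
Largest index with value ≤ 909601: n = 550 (giving 906400).
Indices 205 through 550: 346 terms.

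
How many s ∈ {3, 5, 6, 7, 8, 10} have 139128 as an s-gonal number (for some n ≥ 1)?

s = 3: P(3, 527) = 139128. ✓
s = 5: P(5, 304) = 138472 and P(5, 305) = 139385; 139128 is not s-gonal.
s = 6: P(6, 264) = 139128. ✓
s = 7: P(7, 236) = 138886 and P(7, 237) = 140067; 139128 is not s-gonal.
s = 8: P(8, 215) = 138245 and P(8, 216) = 139536; 139128 is not s-gonal.
s = 10: P(10, 186) = 137826 and P(10, 187) = 139315; 139128 is not s-gonal.
Hits: s ∈ {3, 6} → 2.

2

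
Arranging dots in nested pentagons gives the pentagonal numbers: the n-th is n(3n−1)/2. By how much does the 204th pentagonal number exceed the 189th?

204·(3·204 − 1)/2 = 62322 and 189·(3·189 − 1)/2 = 53487.
Difference: 62322 − 53487 = 8835.

8835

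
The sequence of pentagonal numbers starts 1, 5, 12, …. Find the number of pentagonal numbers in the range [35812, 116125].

124

The n-th pentagonal number is n(3n−1)/2.
Smallest index with value ≥ 35812: n = 155 (giving 35960).
Largest index with value ≤ 116125: n = 278 (giving 115787).
Indices 155 through 278: 124 terms.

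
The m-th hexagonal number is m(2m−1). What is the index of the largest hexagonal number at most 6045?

55

Solve n(2n−1) ≤ 6045 for integer n.
n = 55 gives 5995 ≤ 6045, while n = 56 gives 6216 > 6045; so the answer is index 55.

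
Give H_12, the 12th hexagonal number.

276

The 12th hexagonal number is n(2n−1) with n = 12.
12·(2·12 − 1) = 12·23 = 276.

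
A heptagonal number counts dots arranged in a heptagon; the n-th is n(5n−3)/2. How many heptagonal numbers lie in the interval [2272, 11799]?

39

The n-th heptagonal number is n(5n−3)/2.
Smallest index with value ≥ 2272: n = 31 (giving 2356).
Largest index with value ≤ 11799: n = 69 (giving 11799).
Indices 31 through 69: 39 terms.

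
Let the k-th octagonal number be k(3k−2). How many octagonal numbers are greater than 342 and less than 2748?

The n-th octagonal number is n(3n−2).
Smallest index with value > 342: n = 12 (giving 408).
Largest index with value < 2748: n = 30 (giving 2640).
Indices 12 through 30: 19 terms.

19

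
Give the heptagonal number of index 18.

783

The 18th heptagonal number is n(5n−3)/2 with n = 18.
18·(5·18 − 3)/2 = 18·87/2 = 783.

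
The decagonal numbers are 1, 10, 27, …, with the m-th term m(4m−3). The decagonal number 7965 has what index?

Set n(4n−3) = 7965, giving 4n² − 3n − 7965 = 0.
So n = (3 + 357) / 8 = 360/8 = 45.
Check: 45·(4·45 − 3) = 7965. ✓

45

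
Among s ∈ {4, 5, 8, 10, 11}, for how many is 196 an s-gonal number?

2

s = 4: P(4, 14) = 196. ✓
s = 5: P(5, 11) = 176 and P(5, 12) = 210; 196 is not s-gonal.
s = 8: P(8, 8) = 176 and P(8, 9) = 225; 196 is not s-gonal.
s = 10: P(10, 7) = 175 and P(10, 8) = 232; 196 is not s-gonal.
s = 11: P(11, 7) = 196. ✓
Hits: s ∈ {4, 11} → 2.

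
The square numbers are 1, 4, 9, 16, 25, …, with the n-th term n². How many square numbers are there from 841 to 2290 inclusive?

The n-th square number is n².
Smallest index with value ≥ 841: n = 29 (giving 841).
Largest index with value ≤ 2290: n = 47 (giving 2209).
Indices 29 through 47: 19 terms.

19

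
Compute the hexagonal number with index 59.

59·(2·59 − 1) = 59·117 = 6903.

6903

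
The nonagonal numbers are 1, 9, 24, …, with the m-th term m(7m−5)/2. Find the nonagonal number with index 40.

The 40th nonagonal number is n(7n−5)/2 with n = 40.
40·(7·40 − 5)/2 = 40·275/2 = 5500.

5500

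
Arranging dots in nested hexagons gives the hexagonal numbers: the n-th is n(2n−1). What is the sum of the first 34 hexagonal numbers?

26775

Σ i(2i−1) = 2Σi² − Σi over i = 1..34.
Σi = 595 and Σi² = 13685.
2·13685 − 1·595 = 26775.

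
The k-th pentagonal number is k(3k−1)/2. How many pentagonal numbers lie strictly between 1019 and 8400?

The n-th pentagonal number is n(3n−1)/2.
Smallest index with value > 1019: n = 27 (giving 1080).
Largest index with value < 8400: n = 74 (giving 8177).
Indices 27 through 74: 48 terms.

48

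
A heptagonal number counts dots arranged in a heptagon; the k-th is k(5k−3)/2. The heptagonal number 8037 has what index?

Set n(5n−3)/2 = 8037, giving 5n² − 3n − 16074 = 0.
The discriminant is 9 + 40·8037 = 321489, and √321489 = 567.
So n = (3 + 567) / 10 = 570/10 = 57.

57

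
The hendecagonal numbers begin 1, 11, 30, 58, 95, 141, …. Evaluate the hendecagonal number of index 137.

137·(9·137 − 7)/2 = 137·1226/2 = 137·613 = 83981.

83981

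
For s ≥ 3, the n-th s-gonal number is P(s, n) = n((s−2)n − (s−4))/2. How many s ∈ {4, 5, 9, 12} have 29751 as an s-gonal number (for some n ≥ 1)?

s = 4: P(4, 172) = 29584 and P(4, 173) = 29929; 29751 is not s-gonal.
s = 5: P(5, 141) = 29751. ✓
s = 9: P(9, 92) = 29394 and P(9, 93) = 30039; 29751 is not s-gonal.
s = 12: P(12, 77) = 29337 and P(12, 78) = 30108; 29751 is not s-gonal.
Hits: s ∈ {5} → 1.

1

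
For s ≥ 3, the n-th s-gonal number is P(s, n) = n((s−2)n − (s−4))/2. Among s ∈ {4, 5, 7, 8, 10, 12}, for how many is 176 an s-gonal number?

2

s = 4: P(4, 13) = 169 and P(4, 14) = 196; 176 is not s-gonal.
s = 5: P(5, 11) = 176. ✓
s = 7: P(7, 8) = 148 and P(7, 9) = 189; 176 is not s-gonal.
s = 8: P(8, 8) = 176. ✓
s = 10: P(10, 7) = 175 and P(10, 8) = 232; 176 is not s-gonal.
s = 12: P(12, 6) = 156 and P(12, 7) = 217; 176 is not s-gonal.
Hits: s ∈ {5, 8} → 2.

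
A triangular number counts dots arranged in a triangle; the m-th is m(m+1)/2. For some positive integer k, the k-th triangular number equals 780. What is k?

Set n(n+1)/2 = 780, giving n² + n − 1560 = 0.
So n = (-1 + 79) / 2 = 78/2 = 39.

39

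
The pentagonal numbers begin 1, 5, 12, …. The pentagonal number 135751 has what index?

Set n(3n−1)/2 = 135751, giving 3n² − n − 271502 = 0.
The discriminant is 1 + 24·135751 = 3258025, and √3258025 = 1805.
So n = (1 + 1805) / 6 = 1806/6 = 301.
Check: 301·(3·301 − 1)/2 = 135751. ✓

301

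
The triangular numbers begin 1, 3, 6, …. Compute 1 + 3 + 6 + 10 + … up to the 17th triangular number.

969

Σ i(i+1)/2 = (Σi² + Σi) / 2 over i = 1..17.
Σi = 153 and Σi² = 1785.
(1·1785 + 1·153) / 2 = 1938/2 = 969.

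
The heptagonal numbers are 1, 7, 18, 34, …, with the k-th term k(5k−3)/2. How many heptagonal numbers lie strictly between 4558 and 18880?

The n-th heptagonal number is n(5n−3)/2.
Smallest index with value > 4558: n = 44 (giving 4774).
Largest index with value < 18880: n = 87 (giving 18792).
Indices 44 through 87: 44 terms.

44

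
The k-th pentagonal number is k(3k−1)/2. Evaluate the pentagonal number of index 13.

13·(3·13 − 1)/2 = 13·38/2 = 13·19 = 247.

247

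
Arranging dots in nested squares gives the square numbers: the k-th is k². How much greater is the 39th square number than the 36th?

39² = 1521 and 36² = 1296.
Difference: 1521 − 1296 = 225.

225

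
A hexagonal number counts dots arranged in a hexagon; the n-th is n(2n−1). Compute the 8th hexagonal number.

The 8th hexagonal number is n(2n−1) with n = 8.
8·(2·8 − 1) = 8·15 = 120.

120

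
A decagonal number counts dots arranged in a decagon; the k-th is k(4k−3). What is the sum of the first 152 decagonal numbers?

Σ i(4i−3) = 4Σi² − 3Σi over i = 1..152.
Σi = 11628 and Σi² = 1182180.
4·1182180 − 3·11628 = 4693836.

4693836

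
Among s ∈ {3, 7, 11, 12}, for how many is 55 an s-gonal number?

2

s = 3: P(3, 10) = 55. ✓
s = 7: P(7, 5) = 55. ✓
s = 11: P(11, 3) = 30 and P(11, 4) = 58; 55 is not s-gonal.
s = 12: P(12, 3) = 33 and P(12, 4) = 64; 55 is not s-gonal.
Hits: s ∈ {3, 7} → 2.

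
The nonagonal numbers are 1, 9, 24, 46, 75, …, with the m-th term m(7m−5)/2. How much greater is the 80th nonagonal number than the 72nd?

4236

80·(7·80 − 5)/2 = 22200 and 72·(7·72 − 5)/2 = 17964.
Difference: 22200 − 17964 = 4236.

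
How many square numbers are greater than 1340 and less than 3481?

The n-th square number is n².
Smallest index with value > 1340: n = 37 (giving 1369).
Largest index with value < 3481: n = 58 (giving 3364).
Indices 37 through 58: 22 terms.

22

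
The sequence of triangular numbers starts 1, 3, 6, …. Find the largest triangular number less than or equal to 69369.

Solve n(n+1)/2 ≤ 69369 for integer n.
n = 371 gives 69006 ≤ 69369, while n = 372 gives 69378 > 69369; so the answer is 69006.

69006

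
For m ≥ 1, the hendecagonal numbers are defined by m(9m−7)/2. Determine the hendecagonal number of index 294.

387933

The 294th hendecagonal number is n(9n−7)/2 with n = 294.
294·(9·294 − 7)/2 = 294·2639/2 = 387933.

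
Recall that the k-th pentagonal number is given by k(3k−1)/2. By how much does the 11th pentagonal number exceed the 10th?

31

Consecutive pentagonal numbers differ by 3n − 2: here 3·11 − 2 = 31.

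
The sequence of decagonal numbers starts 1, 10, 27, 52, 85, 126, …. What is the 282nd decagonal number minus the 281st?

Consecutive decagonal numbers differ by 8n − 7: here 8·282 − 7 = 2249.

2249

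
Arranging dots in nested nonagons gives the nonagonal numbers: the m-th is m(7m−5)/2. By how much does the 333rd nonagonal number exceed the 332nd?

2325

Consecutive nonagonal numbers differ by 7n − 6: here 7·333 − 6 = 2325.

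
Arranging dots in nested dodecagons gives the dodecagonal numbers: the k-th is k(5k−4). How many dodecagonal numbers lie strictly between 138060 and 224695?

The n-th dodecagonal number is n(5n−4).
Smallest index with value > 138060: n = 167 (giving 138777).
Largest index with value < 224695: n = 212 (giving 223872).
Indices 167 through 212: 46 terms.

46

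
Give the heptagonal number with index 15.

The 15th heptagonal number is n(5n−3)/2 with n = 15.
15·(5·15 − 3)/2 = 15·72/2 = 15·36 = 540.

540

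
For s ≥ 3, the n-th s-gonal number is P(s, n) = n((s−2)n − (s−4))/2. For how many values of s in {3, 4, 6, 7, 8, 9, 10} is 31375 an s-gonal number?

1

s = 3: P(3, 250) = 31375. ✓
s = 4: P(4, 177) = 31329 and P(4, 178) = 31684; 31375 is not s-gonal.
s = 6: P(6, 125) = 31125 and P(6, 126) = 31626; 31375 is not s-gonal.
s = 7: P(7, 112) = 31192 and P(7, 113) = 31753; 31375 is not s-gonal.
s = 8: P(8, 102) = 31008 and P(8, 103) = 31621; 31375 is not s-gonal.
s = 9: P(9, 95) = 31350 and P(9, 96) = 32016; 31375 is not s-gonal.
s = 10: P(10, 88) = 30712 and P(10, 89) = 31417; 31375 is not s-gonal.
Hits: s ∈ {3} → 1.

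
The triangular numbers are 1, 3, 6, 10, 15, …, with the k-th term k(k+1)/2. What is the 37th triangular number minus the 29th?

37·38/2 = 703 and 29·30/2 = 435.
Difference: 703 − 435 = 268.

268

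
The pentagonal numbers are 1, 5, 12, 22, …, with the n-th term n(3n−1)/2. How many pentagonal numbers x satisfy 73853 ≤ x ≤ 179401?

The n-th pentagonal number is n(3n−1)/2.
Smallest index with value ≥ 73853: n = 223 (giving 74482).
Largest index with value ≤ 179401: n = 346 (giving 179401).
Indices 223 through 346: 124 terms.

124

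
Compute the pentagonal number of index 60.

The 60th pentagonal number is n(3n−1)/2 with n = 60.
60·(3·60 − 1)/2 = 60·179/2 = 5370.

5370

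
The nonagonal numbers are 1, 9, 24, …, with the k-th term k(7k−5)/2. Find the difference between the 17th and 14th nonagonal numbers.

17·(7·17 − 5)/2 = 969 and 14·(7·14 − 5)/2 = 651.
Difference: 969 − 651 = 318.

318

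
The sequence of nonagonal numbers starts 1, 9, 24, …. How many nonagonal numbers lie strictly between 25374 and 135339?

111

The n-th nonagonal number is n(7n−5)/2.
Smallest index with value > 25374: n = 86 (giving 25671).
Largest index with value < 135339: n = 196 (giving 133966).
Indices 86 through 196: 111 terms.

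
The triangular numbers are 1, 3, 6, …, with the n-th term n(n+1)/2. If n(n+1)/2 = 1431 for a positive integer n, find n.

53

Set n(n+1)/2 = 1431, giving n² + n − 2862 = 0.
The discriminant is 1 + 8·1431 = 11449, and √11449 = 107.
So n = (-1 + 107) / 2 = 106/2 = 53.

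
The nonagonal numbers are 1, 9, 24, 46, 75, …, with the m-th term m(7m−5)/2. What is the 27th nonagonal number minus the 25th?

27·(7·27 − 5)/2 = 2484 and 25·(7·25 − 5)/2 = 2125.
Difference: 2484 − 2125 = 359.

359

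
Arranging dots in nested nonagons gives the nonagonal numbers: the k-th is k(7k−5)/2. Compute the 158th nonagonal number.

The 158th nonagonal number is n(7n−5)/2 with n = 158.
158·(7·158 − 5)/2 = 158·1101/2 = 86979.

86979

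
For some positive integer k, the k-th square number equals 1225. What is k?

We need n² = 1225, so n = √1225 = 35.

35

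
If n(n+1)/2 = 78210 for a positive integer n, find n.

395

Set n(n+1)/2 = 78210, giving n² + n − 156420 = 0.
The discriminant is 1 + 8·78210 = 625681, and √625681 = 791.
So n = (-1 + 791) / 2 = 790/2 = 395.
Check: 395·396/2 = 78210. ✓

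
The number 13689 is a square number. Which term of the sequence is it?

117

We need n² = 13689, so n = √13689 = 117.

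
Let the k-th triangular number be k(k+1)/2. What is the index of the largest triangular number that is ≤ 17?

Solve n(n+1)/2 ≤ 17 for integer n.
n = 5 gives 15 ≤ 17, while n = 6 gives 21 > 17; so the answer is index 5.

5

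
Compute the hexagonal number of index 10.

The 10th hexagonal number is n(2n−1) with n = 10.
10·(2·10 − 1) = 10·19 = 190.

190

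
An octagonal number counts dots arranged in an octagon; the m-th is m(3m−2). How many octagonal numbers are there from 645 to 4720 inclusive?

The n-th octagonal number is n(3n−2).
Smallest index with value ≥ 645: n = 15 (giving 645).
Largest index with value ≤ 4720: n = 40 (giving 4720).
Indices 15 through 40: 26 terms.

26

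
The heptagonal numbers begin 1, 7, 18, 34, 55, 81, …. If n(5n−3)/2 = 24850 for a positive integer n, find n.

Set n(5n−3)/2 = 24850, giving 5n² − 3n − 49700 = 0.
So n = (3 + 997) / 10 = 1000/10 = 100.

100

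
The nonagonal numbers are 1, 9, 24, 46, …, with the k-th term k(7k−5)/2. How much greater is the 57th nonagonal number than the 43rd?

57·(7·57 − 5)/2 = 11229 and 43·(7·43 − 5)/2 = 6364.
Difference: 11229 − 6364 = 4865.

4865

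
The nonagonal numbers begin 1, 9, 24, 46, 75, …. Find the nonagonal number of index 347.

The 347th nonagonal number is n(7n−5)/2 with n = 347.
347·(7·347 − 5)/2 = 347·2424/2 = 347·1212 = 420564.

420564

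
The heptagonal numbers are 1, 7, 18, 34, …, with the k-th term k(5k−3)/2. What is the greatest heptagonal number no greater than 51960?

51624

Solve n(5n−3)/2 ≤ 51960 for integer n.
n = 144 gives 51624 ≤ 51960, while n = 145 gives 52345 > 51960; so the answer is 51624.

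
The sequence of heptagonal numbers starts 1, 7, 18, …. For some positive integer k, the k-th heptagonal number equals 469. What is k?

Set n(5n−3)/2 = 469, giving 5n² − 3n − 938 = 0.
So n = (3 + 137) / 10 = 140/10 = 14.
Check: 14·(5·14 − 3)/2 = 469. ✓

14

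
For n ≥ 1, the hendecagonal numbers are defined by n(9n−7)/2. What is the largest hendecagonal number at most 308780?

Solve n(9n−7)/2 ≤ 308780 for integer n.
n = 262 gives 307981 ≤ 308780, while n = 263 gives 310340 > 308780; so the answer is 307981.

307981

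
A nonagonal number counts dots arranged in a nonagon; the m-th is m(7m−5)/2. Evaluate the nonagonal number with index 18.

1089

18·(7·18 − 5)/2 = 18·121/2 = 1089.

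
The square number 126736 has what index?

We need n² = 126736, so n = √126736 = 356.

356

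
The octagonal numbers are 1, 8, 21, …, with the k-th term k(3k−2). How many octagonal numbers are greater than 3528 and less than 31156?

The n-th octagonal number is n(3n−2).
Smallest index with value > 3528: n = 35 (giving 3605).
Largest index with value < 31156: n = 102 (giving 31008).
Indices 35 through 102: 68 terms.

68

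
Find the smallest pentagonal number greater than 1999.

Solve n(3n−1)/2 > 1999 for integer n.
The largest n with value ≤ 1999 is 36 (since 1926 ≤ 1999 < 2035), so the first above is n = 37, value 2035.

2035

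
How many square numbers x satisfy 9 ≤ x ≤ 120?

8

The n-th square number is n².
Smallest index with value ≥ 9: n = 3 (giving 9).
Largest index with value ≤ 120: n = 10 (giving 100).
Indices 3 through 10: 8 terms.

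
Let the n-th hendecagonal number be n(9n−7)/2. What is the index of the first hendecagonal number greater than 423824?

Solve n(9n−7)/2 > 423824 for integer n.
The largest n with value ≤ 423824 is 307 (since 423046 ≤ 423824 < 425810), so the first above is n = 308, value 425810.

308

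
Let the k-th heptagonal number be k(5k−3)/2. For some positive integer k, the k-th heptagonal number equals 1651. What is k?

26

Set n(5n−3)/2 = 1651, giving 5n² − 3n − 3302 = 0.
So n = (3 + 257) / 10 = 260/10 = 26.
Check: 26·(5·26 − 3)/2 = 1651. ✓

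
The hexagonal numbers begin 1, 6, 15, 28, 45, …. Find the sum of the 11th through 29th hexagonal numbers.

15960

Σ i(2i−1) = 2Σi² − Σi over i = 11..29.
Σi = 435 − 55 = 380 and Σi² = 8555 − 385 = 8170.
2·8170 − 1·380 = 15960.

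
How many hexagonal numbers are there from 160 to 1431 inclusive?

The n-th hexagonal number is n(2n−1).
Smallest index with value ≥ 160: n = 10 (giving 190).
Largest index with value ≤ 1431: n = 27 (giving 1431).
Indices 10 through 27: 18 terms.

18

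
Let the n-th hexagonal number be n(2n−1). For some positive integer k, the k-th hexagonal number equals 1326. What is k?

Set n(2n−1) = 1326, giving 2n² − n − 1326 = 0.
The discriminant is 1 + 8·1326 = 10609, and √10609 = 103.
So n = (1 + 103) / 4 = 104/4 = 26.
Check: 26·(2·26 − 1) = 1326. ✓

26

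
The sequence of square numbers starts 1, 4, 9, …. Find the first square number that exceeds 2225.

2304

Solve n² > 2225 for integer n.
The largest n with value ≤ 2225 is 47 (since 2209 ≤ 2225 < 2304), so the first above is n = 48, value 2304.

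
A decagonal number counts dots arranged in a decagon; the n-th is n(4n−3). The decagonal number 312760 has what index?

280

Set n(4n−3) = 312760, giving 4n² − 3n − 312760 = 0.
The discriminant is 9 + 16·312760 = 5004169, and √5004169 = 2237.
So n = (3 + 2237) / 8 = 2240/8 = 280.
Check: 280·(4·280 − 3) = 312760. ✓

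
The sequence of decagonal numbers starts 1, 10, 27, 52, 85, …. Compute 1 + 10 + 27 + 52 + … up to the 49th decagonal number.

158025

Σ i(4i−3) = 4Σi² − 3Σi over i = 1..49.
Σi = 1225 and Σi² = 40425.
4·40425 − 3·1225 = 158025.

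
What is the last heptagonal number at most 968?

874

Solve n(5n−3)/2 ≤ 968 for integer n.
n = 19 gives 874 ≤ 968, while n = 20 gives 970 > 968; so the answer is 874.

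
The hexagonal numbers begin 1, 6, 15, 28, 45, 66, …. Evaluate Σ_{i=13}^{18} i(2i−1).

2825

Σ i(2i−1) = 2Σi² − Σi over i = 13..18.
Σi = 171 − 78 = 93 and Σi² = 2109 − 650 = 1459.
2·1459 − 1·93 = 2825.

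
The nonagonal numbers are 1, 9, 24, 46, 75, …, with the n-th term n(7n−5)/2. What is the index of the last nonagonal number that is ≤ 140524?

Solve n(7n−5)/2 ≤ 140524 for integer n.
n = 200 gives 139500 ≤ 140524, while n = 201 gives 140901 > 140524; so the answer is index 200.

200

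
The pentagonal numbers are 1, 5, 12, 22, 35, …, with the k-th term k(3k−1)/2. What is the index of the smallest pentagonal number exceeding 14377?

Solve n(3n−1)/2 > 14377 for integer n.
The largest n with value ≤ 14377 is 98 (since 14357 ≤ 14377 < 14652), so the first above is n = 99, value 14652.

99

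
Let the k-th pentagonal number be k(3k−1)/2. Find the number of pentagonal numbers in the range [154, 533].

The n-th pentagonal number is n(3n−1)/2.
Smallest index with value ≥ 154: n = 11 (giving 176).
Largest index with value ≤ 533: n = 19 (giving 532).
Indices 11 through 19: 9 terms.

9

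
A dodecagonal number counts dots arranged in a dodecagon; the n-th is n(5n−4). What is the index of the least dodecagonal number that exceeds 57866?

108

Solve n(5n−4) > 57866 for integer n.
The largest n with value ≤ 57866 is 107 (since 56817 ≤ 57866 < 57888), so the first above is n = 108, value 57888.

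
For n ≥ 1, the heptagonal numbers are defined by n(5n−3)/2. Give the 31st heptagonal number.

2356

The 31st heptagonal number is n(5n−3)/2 with n = 31.
31·(5·31 − 3)/2 = 31·152/2 = 31·76 = 2356.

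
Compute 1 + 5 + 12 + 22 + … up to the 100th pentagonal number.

Σ i(3i−1)/2 = (3Σi² − Σi) / 2 over i = 1..100.
Σi = 5050 and Σi² = 338350.
(3·338350 − 1·5050) / 2 = 1010000/2 = 505000.

505000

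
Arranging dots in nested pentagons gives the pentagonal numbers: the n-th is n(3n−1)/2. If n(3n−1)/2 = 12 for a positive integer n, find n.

Set n(3n−1)/2 = 12, giving 3n² − n − 24 = 0.
The discriminant is 1 + 24·12 = 289, and √289 = 17.
So n = (1 + 17) / 6 = 18/6 = 3.

3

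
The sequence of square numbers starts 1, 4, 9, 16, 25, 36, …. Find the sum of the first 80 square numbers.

Σ_{i=1}^{80} i² = 80·81·161/6 = 173880.

173880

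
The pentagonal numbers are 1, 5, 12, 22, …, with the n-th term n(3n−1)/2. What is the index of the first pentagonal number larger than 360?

Solve n(3n−1)/2 > 360 for integer n.
The largest n with value ≤ 360 is 15 (since 330 ≤ 360 < 376), so the first above is n = 16, value 376.

16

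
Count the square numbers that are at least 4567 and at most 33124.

115

The n-th square number is n².
Smallest index with value ≥ 4567: n = 68 (giving 4624).
Largest index with value ≤ 33124: n = 182 (giving 33124).
Indices 68 through 182: 115 terms.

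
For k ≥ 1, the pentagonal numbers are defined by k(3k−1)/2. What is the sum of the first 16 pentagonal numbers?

Σ i(3i−1)/2 = (3Σi² − Σi) / 2 over i = 1..16.
Σi = 136 and Σi² = 1496.
(3·1496 − 1·136) / 2 = 4352/2 = 2176.

2176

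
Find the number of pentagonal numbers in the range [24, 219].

The n-th pentagonal number is n(3n−1)/2.
Smallest index with value ≥ 24: n = 5 (giving 35).
Largest index with value ≤ 219: n = 12 (giving 210).
Indices 5 through 12: 8 terms.

8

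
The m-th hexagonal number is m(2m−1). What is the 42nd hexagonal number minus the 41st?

165

Consecutive hexagonal numbers differ by 4n − 3: here 4·42 − 3 = 165.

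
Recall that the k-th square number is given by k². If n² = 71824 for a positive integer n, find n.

268

We need n² = 71824, so n = √71824 = 268.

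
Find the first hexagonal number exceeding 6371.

Solve n(2n−1) > 6371 for integer n.
The largest n with value ≤ 6371 is 56 (since 6216 ≤ 6371 < 6441), so the first above is n = 57, value 6441.

6441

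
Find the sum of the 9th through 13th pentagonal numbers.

895

Σ i(3i−1)/2 = (3Σi² − Σi) / 2 over i = 9..13.
Σi = 91 − 36 = 55 and Σi² = 819 − 204 = 615.
(3·615 − 1·55) / 2 = 1790/2 = 895.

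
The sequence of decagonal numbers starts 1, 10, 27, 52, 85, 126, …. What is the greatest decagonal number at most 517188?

514447

Solve n(4n−3) ≤ 517188 for integer n.
n = 359 gives 514447 ≤ 517188, while n = 360 gives 517320 > 517188; so the answer is 514447.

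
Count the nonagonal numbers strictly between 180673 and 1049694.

The n-th nonagonal number is n(7n−5)/2.
Smallest index with value > 180673: n = 228 (giving 181374).
Largest index with value < 1049694: n = 547 (giving 1045864).
Indices 228 through 547: 320 terms.

320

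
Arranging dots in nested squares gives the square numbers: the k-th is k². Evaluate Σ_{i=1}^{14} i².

Σ_{i=1}^{14} i² = 14·15·29/6 = 1015.

1015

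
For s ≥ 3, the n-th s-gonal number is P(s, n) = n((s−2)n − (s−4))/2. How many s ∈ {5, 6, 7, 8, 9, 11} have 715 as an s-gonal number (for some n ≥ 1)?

s = 5: P(5, 22) = 715. ✓
s = 6: P(6, 19) = 703 and P(6, 20) = 780; 715 is not s-gonal.
s = 7: P(7, 17) = 697 and P(7, 18) = 783; 715 is not s-gonal.
s = 8: P(8, 15) = 645 and P(8, 16) = 736; 715 is not s-gonal.
s = 9: P(9, 14) = 651 and P(9, 15) = 750; 715 is not s-gonal.
s = 11: P(11, 13) = 715. ✓
Hits: s ∈ {5, 11} → 2.

2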